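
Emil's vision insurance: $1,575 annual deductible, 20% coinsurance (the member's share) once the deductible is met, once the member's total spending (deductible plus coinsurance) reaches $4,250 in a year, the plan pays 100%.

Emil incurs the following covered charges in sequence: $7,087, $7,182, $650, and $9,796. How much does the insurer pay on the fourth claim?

Claim 1 — $7,087: $1,575 to deductible, leaving $5,512; 20% of $5,512 = $1,102.40. Member owes $2,677.40 (running OOP $2,677.40). Insurer: $7,087 − $2,677.40 = $4,409.60.
Claim 2 — $7,182: deductible already satisfied, so member's share is 20% × $7,182 = $1,436.40. Cost to member: $1,436.40. OOP to date $4,113.80. Insurer: $7,182 − $1,436.40 = $5,745.60.
Claim 3 — $650: deductible already satisfied, so member's share is 20% × $650 = $130. Member pays $130; OOP now $4,243.80. Plan pays $650 − $130 = $520.
Claim 4 — $9,796: deductible already satisfied, so member's share is 20% × $9,796 = $1,959.20. Adding that to $4,243.80 gives $6,203, past the $4,250 cap; member pays only $4,250 − $4,243.80 = $6.20. Plan pays $9,796 − $6.20 = $9,789.80.

$9,789.80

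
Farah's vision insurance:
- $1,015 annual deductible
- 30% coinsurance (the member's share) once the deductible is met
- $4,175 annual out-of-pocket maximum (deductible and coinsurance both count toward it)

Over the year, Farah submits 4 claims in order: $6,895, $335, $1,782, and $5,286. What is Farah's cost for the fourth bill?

$760.90

Claim 1 ($6,895): $1,015 to deductible, leaving $5,880; coinsurance $5,880 × 30% = $1,764. Member owes $2,779 (running OOP $2,779).
Claim 2 ($335): 30% coinsurance on $335 = $100.50. Member pays $100.50; OOP now $2,879.50.
Claim 3 ($1,782): deductible met; 30% of $1,782 = $534.60. Member owes $534.60 (running OOP $3,414.10).
Claim 4 ($5,286): deductible already satisfied, so member's share is 30% × $5,286 = $1,585.80. That would push OOP to $4,999.90, over the $4,175 cap, so member pays $4,175 − $3,414.10 = $760.90.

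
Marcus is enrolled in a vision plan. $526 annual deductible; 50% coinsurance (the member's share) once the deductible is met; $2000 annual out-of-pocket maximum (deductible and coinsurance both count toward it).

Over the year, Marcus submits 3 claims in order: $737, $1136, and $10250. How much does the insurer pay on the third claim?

$9449.50

Bill 1, $737: deductible takes $526, $211 remains; member's 50% is $105.50. Member owes $631.50 (running OOP $631.50). Insurer: $737 − $631.50 = $105.50.
Bill 2, $1136: deductible already satisfied, so member's share is 50% × $1136 = $568. Member owes $568 (running OOP $1199.50). Insurer: $1136 − $568 = $568.
Bill 3, $10250: deductible met; 50% of $10250 = $5125. Adding that to $1199.50 gives $6324.50, past the $2000 cap; member pays only $2000 − $1199.50 = $800.50. Insurer: $10250 − $800.50 = $9449.50.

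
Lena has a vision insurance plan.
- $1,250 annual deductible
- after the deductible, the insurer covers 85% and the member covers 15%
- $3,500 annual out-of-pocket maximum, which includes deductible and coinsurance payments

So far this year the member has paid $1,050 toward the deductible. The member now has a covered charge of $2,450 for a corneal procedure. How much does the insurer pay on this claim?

Deductible still to meet: $1,250 − $1,050 = $200.
That leaves $2,450 − $200 = $2,250 for coinsurance.
Coinsurance: $2,250 × 15% = $337.50.
So the member owes $200 + $337.50 = $537.50 before any cap.
Year-to-date out-of-pocket becomes $1,050 + $537.50 = $1,587.50, still under the $3,500 maximum, so no cap applies.
Insurer pays the balance: $2,450 − $537.50 = $1,912.50.

$1,912.50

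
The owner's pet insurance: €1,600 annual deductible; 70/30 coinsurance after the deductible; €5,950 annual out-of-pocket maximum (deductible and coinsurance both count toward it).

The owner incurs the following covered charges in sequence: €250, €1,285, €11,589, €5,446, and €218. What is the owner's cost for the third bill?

€3,522.20

Claim 1 — €250: all of it applies to the deductible. Owner pays €250; OOP now €250.
Claim 2 — €1,285: entire amount goes to the deductible. Owner pays €1,285; OOP now €1,535.
Claim 3 — €11,589: €65 finishes the deductible; €11,524 goes to coinsurance; coinsurance €11,524 × 30% = €3,457.20. Cost to owner: €3,522.20. OOP to date €5,057.20.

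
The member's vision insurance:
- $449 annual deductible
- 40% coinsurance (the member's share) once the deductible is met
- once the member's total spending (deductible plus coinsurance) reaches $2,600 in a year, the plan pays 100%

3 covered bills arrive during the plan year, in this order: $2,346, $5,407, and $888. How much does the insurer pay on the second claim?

$4,014.80

Claim 1 — $2,346: deductible takes $449, $1,897 remains; coinsurance $1,897 × 40% = $758.80. Member pays $1,207.80; OOP now $1,207.80. Insurer: $2,346 − $1,207.80 = $1,138.20.
Claim 2 — $5,407: deductible already satisfied, so member's share is 40% × $5,407 = $2,162.80. That would push OOP to $3,370.60, over the $2,600 cap, so member pays $2,600 − $1,207.80 = $1,392.20. Insurer: $5,407 − $1,392.20 = $4,014.80.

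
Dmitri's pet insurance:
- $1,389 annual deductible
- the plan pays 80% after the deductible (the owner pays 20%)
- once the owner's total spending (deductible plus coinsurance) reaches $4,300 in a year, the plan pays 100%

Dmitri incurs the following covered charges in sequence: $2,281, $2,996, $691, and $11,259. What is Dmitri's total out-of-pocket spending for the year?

$4,300

Claim 1 — $2,281: $1,389 finishes the deductible; $892 goes to coinsurance; owner's 20% is $178.40. Owner owes $1,567.40 (running OOP $1,567.40).
Claim 2 — $2,996: deductible met; 20% of $2,996 = $599.20. Owner pays $599.20; OOP now $2,166.60.
Claim 3 — $691: 20% coinsurance on $691 = $138.20. Owner pays $138.20; OOP now $2,304.80.
Claim 4 — $11,259: 20% coinsurance on $11,259 = $2,251.80. OOP would hit $4,556.60 > $4,300, so the cap limits the owner to $4,300 − $2,304.80 = $1,995.20.
Summing the owner's payments: $1,567.40 + $599.20 + $138.20 + $1,995.20 = $4,300.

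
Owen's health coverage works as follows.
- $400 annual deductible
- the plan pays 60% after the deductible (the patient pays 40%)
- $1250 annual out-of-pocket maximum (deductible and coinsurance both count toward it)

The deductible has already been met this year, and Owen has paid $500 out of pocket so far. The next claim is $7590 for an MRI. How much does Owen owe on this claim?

The deductible is already satisfied, so the full bill goes to coinsurance.
Coinsurance: $7590 × 40% = $3036.
Adding $3036 to the $500 already spent would give $3536, which exceeds the $1250 cap; the patient pays just $1250 − $500 = $750.

$750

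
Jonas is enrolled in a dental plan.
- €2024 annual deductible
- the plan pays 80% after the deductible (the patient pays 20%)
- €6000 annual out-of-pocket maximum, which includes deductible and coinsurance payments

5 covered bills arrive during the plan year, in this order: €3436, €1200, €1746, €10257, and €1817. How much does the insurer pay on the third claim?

€1396.80

Bill 1, €3436: €2024 to deductible, leaving €1412; coinsurance €1412 × 20% = €282.40. Cost to patient: €2306.40. OOP to date €2306.40. Plan pays €3436 − €2306.40 = €1129.60.
Bill 2, €1200: 20% coinsurance on €1200 = €240. Patient owes €240 (running OOP €2546.40). Insurer: €1200 − €240 = €960.
Bill 3, €1746: 20% coinsurance on €1746 = €349.20. Patient owes €349.20 (running OOP €2895.60). Insurer: €1746 − €349.20 = €1396.80.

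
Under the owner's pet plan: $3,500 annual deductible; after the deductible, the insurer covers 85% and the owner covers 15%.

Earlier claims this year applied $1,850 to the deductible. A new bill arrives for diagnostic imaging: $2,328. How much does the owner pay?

$1,850 of the $3,500 deductible is already met, leaving $1,650.
After the $1,650 deductible portion, $2,328 − $1,650 = $678 is subject to coinsurance.
Owner's 15% share of $678 is $101.70.
So the owner owes $1,650 + $101.70 = $1,751.70.

$1,751.70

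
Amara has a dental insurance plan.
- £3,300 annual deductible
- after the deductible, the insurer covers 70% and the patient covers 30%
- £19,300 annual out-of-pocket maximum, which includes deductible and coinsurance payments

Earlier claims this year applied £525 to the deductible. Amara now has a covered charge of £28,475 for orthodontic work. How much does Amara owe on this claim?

£525 of the £3,300 deductible is already met, leaving £2,775.
The remaining £25,700 (= £28,475 − £2,775) moves to coinsurance.
Coinsurance: £25,700 × 30% = £7,710.
So the patient owes £2,775 + £7,710 = £10,485 before any cap.
Cumulative spending £525 + £10,485 = £11,010 stays under the £19,300 maximum.

£10,485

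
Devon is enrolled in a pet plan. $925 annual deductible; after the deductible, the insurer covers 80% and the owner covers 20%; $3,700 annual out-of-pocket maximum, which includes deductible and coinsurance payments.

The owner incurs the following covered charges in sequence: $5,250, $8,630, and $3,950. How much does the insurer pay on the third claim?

Claim 1 ($5,250): $925 to deductible, leaving $4,325; owner's 20% is $865. Cost to owner: $1,790. OOP to date $1,790. Insurer: $5,250 − $1,790 = $3,460.
Claim 2 ($8,630): 20% coinsurance on $8,630 = $1,726. Cost to owner: $1,726. OOP to date $3,516. Plan pays $8,630 − $1,726 = $6,904.
Claim 3 ($3,950): 20% coinsurance on $3,950 = $790. That would push OOP to $4,306, over the $3,700 cap, so owner pays $3,700 − $3,516 = $184. Insurer: $3,950 − $184 = $3,766.

$3,766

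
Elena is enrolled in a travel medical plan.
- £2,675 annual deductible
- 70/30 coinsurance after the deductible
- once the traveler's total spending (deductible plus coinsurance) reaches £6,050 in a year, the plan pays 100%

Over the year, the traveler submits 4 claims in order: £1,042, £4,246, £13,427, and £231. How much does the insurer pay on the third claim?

Claim 1 — £1,042: entire amount goes to the deductible. Cost to traveler: £1,042. OOP to date £1,042. Plan pays £1,042 − £1,042 = £0.
Claim 2 — £4,246: £1,633 finishes the deductible; £2,613 goes to coinsurance; coinsurance £2,613 × 30% = £783.90. Traveler owes £2,416.90 (running OOP £3,458.90). Plan pays £4,246 − £2,416.90 = £1,829.10.
Claim 3 — £13,427: deductible met; 30% of £13,427 = £4,028.10. OOP would hit £7,487 > £6,050, so the cap limits the traveler to £6,050 − £3,458.90 = £2,591.10. Plan pays £13,427 − £2,591.10 = £10,835.90.

£10,835.90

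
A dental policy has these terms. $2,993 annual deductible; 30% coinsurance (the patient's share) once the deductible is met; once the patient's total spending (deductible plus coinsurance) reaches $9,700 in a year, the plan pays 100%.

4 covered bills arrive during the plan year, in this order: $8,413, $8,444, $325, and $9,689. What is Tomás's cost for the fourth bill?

Bill 1, $8,413: $2,993 finishes the deductible; $5,420 goes to coinsurance; patient's 30% is $1,626. Patient pays $4,619; OOP now $4,619.
Bill 2, $8,444: deductible already satisfied, so patient's share is 30% × $8,444 = $2,533.20. Patient owes $2,533.20 (running OOP $7,152.20).
Bill 3, $325: deductible met; 30% of $325 = $97.50. Patient pays $97.50; OOP now $7,249.70.
Bill 4, $9,689: 30% coinsurance on $9,689 = $2,906.70. OOP would hit $10,156.40 > $9,700, so the cap limits the patient to $9,700 − $7,249.70 = $2,450.30.

$2,450.30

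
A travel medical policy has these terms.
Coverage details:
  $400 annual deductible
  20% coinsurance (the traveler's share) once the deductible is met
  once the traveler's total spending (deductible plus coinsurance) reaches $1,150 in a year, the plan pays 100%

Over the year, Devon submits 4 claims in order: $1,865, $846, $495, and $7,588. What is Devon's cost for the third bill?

Claim 1 — $1,865: deductible takes $400, $1,465 remains; 20% of $1,465 = $293. Cost to traveler: $693. OOP to date $693.
Claim 2 — $846: deductible met; 20% of $846 = $169.20. Cost to traveler: $169.20. OOP to date $862.20.
Claim 3 — $495: deductible met; 20% of $495 = $99. Traveler owes $99 (running OOP $961.20).

$99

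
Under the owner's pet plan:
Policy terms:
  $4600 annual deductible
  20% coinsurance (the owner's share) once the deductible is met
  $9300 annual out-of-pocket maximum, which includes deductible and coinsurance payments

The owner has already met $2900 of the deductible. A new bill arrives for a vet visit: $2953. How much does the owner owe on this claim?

$1950.60

Deductible still to meet: $4600 − $2900 = $1700.
The remaining $1253 (= $2953 − $1700) moves to coinsurance.
Coinsurance: $1253 × 20% = $250.60.
That puts the owner's cost at $1700 + $250.60 = $1950.60 before any cap.
Year-to-date out-of-pocket becomes $2900 + $1950.60 = $4850.60, still under the $9300 maximum, so no cap applies.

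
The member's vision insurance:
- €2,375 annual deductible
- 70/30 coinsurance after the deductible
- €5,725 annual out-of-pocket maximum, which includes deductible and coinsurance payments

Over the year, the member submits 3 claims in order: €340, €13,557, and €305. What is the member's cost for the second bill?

Claim 1 (€340): fully absorbed by the deductible. Cost to member: €340. OOP to date €340.
Claim 2 (€13,557): deductible takes €2,035, €11,522 remains; coinsurance €11,522 × 30% = €3,456.60. Claim cost before the cap: €2,035 + €3,456.60 = €5,491.60. Adding that to €340 gives €5,831.60, past the €5,725 cap; member pays only €5,725 − €340 = €5,385.

€5,385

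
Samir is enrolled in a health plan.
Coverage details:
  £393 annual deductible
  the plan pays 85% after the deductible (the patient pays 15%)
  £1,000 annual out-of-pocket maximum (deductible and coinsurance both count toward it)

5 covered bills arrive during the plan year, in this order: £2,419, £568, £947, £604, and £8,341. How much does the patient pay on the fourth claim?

Claim 1 (£2,419): deductible takes £393, £2,026 remains; patient's 15% is £303.90. Patient pays £696.90; OOP now £696.90.
Claim 2 (£568): deductible met; 15% of £568 = £85.20. Cost to patient: £85.20. OOP to date £782.10.
Claim 3 (£947): 15% coinsurance on £947 = £142.05. Cost to patient: £142.05. OOP to date £924.15.
Claim 4 (£604): 15% coinsurance on £604 = £90.60. Adding that to £924.15 gives £1,014.75, past the £1,000 cap; patient pays only £1,000 − £924.15 = £75.85.

£75.85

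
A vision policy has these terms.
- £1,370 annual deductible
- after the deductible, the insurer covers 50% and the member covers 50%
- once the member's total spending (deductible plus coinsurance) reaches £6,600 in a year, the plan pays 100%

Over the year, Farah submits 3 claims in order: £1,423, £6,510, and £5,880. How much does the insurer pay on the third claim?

Claim 1 — £1,423: £1,370 to deductible, leaving £53; coinsurance £53 × 50% = £26.50. Member pays £1,396.50; OOP now £1,396.50. Plan pays £1,423 − £1,396.50 = £26.50.
Claim 2 — £6,510: deductible already satisfied, so member's share is 50% × £6,510 = £3,255. Cost to member: £3,255. OOP to date £4,651.50. Plan pays £6,510 − £3,255 = £3,255.
Claim 3 — £5,880: deductible already satisfied, so member's share is 50% × £5,880 = £2,940. Adding that to £4,651.50 gives £7,591.50, past the £6,600 cap; member pays only £6,600 − £4,651.50 = £1,948.50. Plan pays £5,880 − £1,948.50 = £3,931.50.

£3,931.50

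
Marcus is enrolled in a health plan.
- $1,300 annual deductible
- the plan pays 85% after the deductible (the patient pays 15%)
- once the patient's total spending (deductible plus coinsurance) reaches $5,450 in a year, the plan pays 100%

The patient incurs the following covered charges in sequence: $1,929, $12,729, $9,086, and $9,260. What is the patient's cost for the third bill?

$1,362.90

Claim 1 ($1,929): $1,300 finishes the deductible; $629 goes to coinsurance; coinsurance $629 × 15% = $94.35. Cost to patient: $1,394.35. OOP to date $1,394.35.
Claim 2 ($12,729): deductible met; 15% of $12,729 = $1,909.35. Patient pays $1,909.35; OOP now $3,303.70.
Claim 3 ($9,086): deductible already satisfied, so patient's share is 15% × $9,086 = $1,362.90. Patient pays $1,362.90; OOP now $4,666.60.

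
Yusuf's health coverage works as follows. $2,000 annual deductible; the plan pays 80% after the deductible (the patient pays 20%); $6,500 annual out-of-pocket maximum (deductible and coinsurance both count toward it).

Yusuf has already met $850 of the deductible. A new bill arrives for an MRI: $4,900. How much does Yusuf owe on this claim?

Deductible still to meet: $2,000 − $850 = $1,150.
After the $1,150 deductible portion, $4,900 − $1,150 = $3,750 is subject to coinsurance.
Patient's 20% share of $3,750 is $750.
That puts the patient's cost at $1,150 + $750 = $1,900 before any cap.
Total out-of-pocket so far would be $850 + $1,900 = $2,750, below the $6,500 cap — no reduction.

$1,900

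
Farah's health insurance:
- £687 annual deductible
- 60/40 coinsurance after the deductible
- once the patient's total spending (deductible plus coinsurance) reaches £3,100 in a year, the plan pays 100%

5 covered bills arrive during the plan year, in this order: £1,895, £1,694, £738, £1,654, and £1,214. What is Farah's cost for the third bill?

Claim 1 — £1,895: £687 to deductible, leaving £1,208; 40% of £1,208 = £483.20. Patient pays £1,170.20; OOP now £1,170.20.
Claim 2 — £1,694: 40% coinsurance on £1,694 = £677.60. Patient pays £677.60; OOP now £1,847.80.
Claim 3 — £738: deductible met; 40% of £738 = £295.20. Cost to patient: £295.20. OOP to date £2,143.

£295.20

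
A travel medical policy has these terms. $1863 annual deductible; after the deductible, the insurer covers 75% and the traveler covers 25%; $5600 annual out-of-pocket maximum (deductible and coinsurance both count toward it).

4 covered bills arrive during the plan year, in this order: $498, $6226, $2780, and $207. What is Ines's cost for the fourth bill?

#1 ($498): fully absorbed by the deductible. Cost to traveler: $498. OOP to date $498.
#2 ($6226): deductible takes $1365, $4861 remains; coinsurance $4861 × 25% = $1215.25. Traveler owes $2580.25 (running OOP $3078.25).
#3 ($2780): deductible met; 25% of $2780 = $695. Traveler owes $695 (running OOP $3773.25).
#4 ($207): 25% coinsurance on $207 = $51.75. Traveler owes $51.75 (running OOP $3825).

$51.75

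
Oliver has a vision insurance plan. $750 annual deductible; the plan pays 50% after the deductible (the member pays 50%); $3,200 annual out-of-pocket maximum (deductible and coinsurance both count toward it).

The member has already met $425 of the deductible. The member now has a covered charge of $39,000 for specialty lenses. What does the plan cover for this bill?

$36,225

Remaining deductible: $750 − $425 = $325.
That leaves $39,000 − $325 = $38,675 for coinsurance.
Coinsurance: $38,675 × 50% = $19,337.50.
That puts the member's cost at $325 + $19,337.50 = $19,662.50 before any cap.
Year-to-date out-of-pocket would reach $425 + $19,662.50 = $20,087.50, above the $3,200 maximum, so the member pays only $3,200 − $425 = $2,775.
The plan picks up $39,000 − $2,775 = $36,225.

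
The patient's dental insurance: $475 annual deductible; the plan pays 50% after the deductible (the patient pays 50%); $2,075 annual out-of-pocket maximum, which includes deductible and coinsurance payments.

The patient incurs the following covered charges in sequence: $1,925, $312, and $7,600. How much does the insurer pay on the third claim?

$6,881

Claim 1 — $1,925: $475 finishes the deductible; $1,450 goes to coinsurance; 50% of $1,450 = $725. Patient owes $1,200 (running OOP $1,200). Plan pays $1,925 − $1,200 = $725.
Claim 2 — $312: deductible already satisfied, so patient's share is 50% × $312 = $156. Patient pays $156; OOP now $1,356. Plan pays $312 − $156 = $156.
Claim 3 — $7,600: 50% coinsurance on $7,600 = $3,800. OOP would hit $5,156 > $2,075, so the cap limits the patient to $2,075 − $1,356 = $719. Plan pays $7,600 − $719 = $6,881.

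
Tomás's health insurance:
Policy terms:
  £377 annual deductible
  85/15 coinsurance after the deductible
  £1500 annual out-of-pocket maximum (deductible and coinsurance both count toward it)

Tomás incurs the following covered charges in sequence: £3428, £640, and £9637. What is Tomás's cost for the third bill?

#1 (£3428): £377 to deductible, leaving £3051; coinsurance £3051 × 15% = £457.65. Patient owes £834.65 (running OOP £834.65).
#2 (£640): 15% coinsurance on £640 = £96. Patient owes £96 (running OOP £930.65).
#3 (£9637): deductible already satisfied, so patient's share is 15% × £9637 = £1445.55. Adding that to £930.65 gives £2376.20, past the £1500 cap; patient pays only £1500 − £930.65 = £569.35.

£569.35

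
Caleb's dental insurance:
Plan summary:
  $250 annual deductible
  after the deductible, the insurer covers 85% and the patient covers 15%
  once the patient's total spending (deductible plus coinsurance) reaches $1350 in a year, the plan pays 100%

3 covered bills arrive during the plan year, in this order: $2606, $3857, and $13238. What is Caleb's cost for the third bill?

Claim 1 ($2606): deductible takes $250, $2356 remains; 15% of $2356 = $353.40. Patient pays $603.40; OOP now $603.40.
Claim 2 ($3857): deductible met; 15% of $3857 = $578.55. Patient pays $578.55; OOP now $1181.95.
Claim 3 ($13238): 15% coinsurance on $13238 = $1985.70. OOP would hit $3167.65 > $1350, so the cap limits the patient to $1350 − $1181.95 = $168.05.

$168.05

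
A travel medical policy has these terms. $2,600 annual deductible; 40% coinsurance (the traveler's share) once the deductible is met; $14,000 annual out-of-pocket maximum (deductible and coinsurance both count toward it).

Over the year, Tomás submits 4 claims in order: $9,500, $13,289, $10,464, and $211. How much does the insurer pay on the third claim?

$7,139.60

#1 ($9,500): $2,600 to deductible, leaving $6,900; traveler's 40% is $2,760. Cost to traveler: $5,360. OOP to date $5,360. Plan pays $9,500 − $5,360 = $4,140.
#2 ($13,289): deductible met; 40% of $13,289 = $5,315.60. Traveler owes $5,315.60 (running OOP $10,675.60). Plan pays $13,289 − $5,315.60 = $7,973.40.
#3 ($10,464): deductible met; 40% of $10,464 = $4,185.60. OOP would hit $14,861.20 > $14,000, so the cap limits the traveler to $14,000 − $10,675.60 = $3,324.40. Insurer: $10,464 − $3,324.40 = $7,139.60.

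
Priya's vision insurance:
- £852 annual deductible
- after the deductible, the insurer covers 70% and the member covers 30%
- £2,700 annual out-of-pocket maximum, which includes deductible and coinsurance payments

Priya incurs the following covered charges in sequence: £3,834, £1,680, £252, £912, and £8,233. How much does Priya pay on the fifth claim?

£100.20

#1 (£3,834): £852 finishes the deductible; £2,982 goes to coinsurance; 30% of £2,982 = £894.60. Member pays £1,746.60; OOP now £1,746.60.
#2 (£1,680): 30% coinsurance on £1,680 = £504. Member owes £504 (running OOP £2,250.60).
#3 (£252): deductible met; 30% of £252 = £75.60. Member owes £75.60 (running OOP £2,326.20).
#4 (£912): 30% coinsurance on £912 = £273.60. Member owes £273.60 (running OOP £2,599.80).
#5 (£8,233): deductible met; 30% of £8,233 = £2,469.90. OOP would hit £5,069.70 > £2,700, so the cap limits the member to £2,700 − £2,599.80 = £100.20.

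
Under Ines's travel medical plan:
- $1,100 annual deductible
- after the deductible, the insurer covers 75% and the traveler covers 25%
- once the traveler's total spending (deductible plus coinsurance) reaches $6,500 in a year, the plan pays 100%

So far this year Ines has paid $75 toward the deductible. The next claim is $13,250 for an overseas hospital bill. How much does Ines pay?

$4,081.25

Deductible still to meet: $1,100 − $75 = $1,025.
The remaining $12,225 (= $13,250 − $1,025) moves to coinsurance.
25% of $12,225 = $3,056.25 falls to the traveler.
That puts the traveler's cost at $1,025 + $3,056.25 = $4,081.25 before any cap.
Total out-of-pocket so far would be $75 + $4,081.25 = $4,156.25, below the $6,500 cap — no reduction.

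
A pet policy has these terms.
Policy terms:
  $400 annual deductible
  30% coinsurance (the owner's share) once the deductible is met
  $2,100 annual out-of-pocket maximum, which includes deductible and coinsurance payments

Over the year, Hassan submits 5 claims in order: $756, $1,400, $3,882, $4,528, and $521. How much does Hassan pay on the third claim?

Claim 1 ($756): deductible takes $400, $356 remains; owner's 30% is $106.80. Cost to owner: $506.80. OOP to date $506.80.
Claim 2 ($1,400): deductible already satisfied, so owner's share is 30% × $1,400 = $420. Owner owes $420 (running OOP $926.80).
Claim 3 ($3,882): deductible met; 30% of $3,882 = $1,164.60. Owner owes $1,164.60 (running OOP $2,091.40).

$1,164.60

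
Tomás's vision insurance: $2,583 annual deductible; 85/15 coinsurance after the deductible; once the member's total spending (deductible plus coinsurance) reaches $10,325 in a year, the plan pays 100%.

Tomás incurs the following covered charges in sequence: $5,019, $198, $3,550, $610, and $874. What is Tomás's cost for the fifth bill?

Claim 1 ($5,019): deductible takes $2,583, $2,436 remains; coinsurance $2,436 × 15% = $365.40. Cost to member: $2,948.40. OOP to date $2,948.40.
Claim 2 ($198): deductible already satisfied, so member's share is 15% × $198 = $29.70. Cost to member: $29.70. OOP to date $2,978.10.
Claim 3 ($3,550): 15% coinsurance on $3,550 = $532.50. Member pays $532.50; OOP now $3,510.60.
Claim 4 ($610): deductible already satisfied, so member's share is 15% × $610 = $91.50. Member pays $91.50; OOP now $3,602.10.
Claim 5 ($874): 15% coinsurance on $874 = $131.10. Cost to member: $131.10. OOP to date $3,733.20.

$131.10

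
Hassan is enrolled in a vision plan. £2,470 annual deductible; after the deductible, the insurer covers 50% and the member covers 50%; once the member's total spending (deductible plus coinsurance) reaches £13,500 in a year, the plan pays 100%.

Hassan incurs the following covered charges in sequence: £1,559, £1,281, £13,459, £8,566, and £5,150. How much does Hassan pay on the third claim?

£6,729.50

Bill 1, £1,559: all of it applies to the deductible. Member owes £1,559 (running OOP £1,559).
Bill 2, £1,281: deductible takes £911, £370 remains; 50% of £370 = £185. Cost to member: £1,096. OOP to date £2,655.
Bill 3, £13,459: deductible already satisfied, so member's share is 50% × £13,459 = £6,729.50. Member pays £6,729.50; OOP now £9,384.50.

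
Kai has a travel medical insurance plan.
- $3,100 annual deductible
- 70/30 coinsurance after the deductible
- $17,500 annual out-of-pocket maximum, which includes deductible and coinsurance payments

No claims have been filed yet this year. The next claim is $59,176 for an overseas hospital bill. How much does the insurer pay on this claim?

$41,676

The full $3,100 deductible is still open; $3,100 of this bill applies to it.
The remaining $56,076 (= $59,176 − $3,100) moves to coinsurance.
Coinsurance: $56,076 × 30% = $16,822.80.
Traveler responsibility before any cap: $3,100 + $16,822.80 = $19,922.80.
Adding $19,922.80 to the $0 already spent would give $19,922.80, which exceeds the $17,500 cap; the traveler pays just $17,500 − $0 = $17,500.
Insurer pays the balance: $59,176 − $17,500 = $41,676.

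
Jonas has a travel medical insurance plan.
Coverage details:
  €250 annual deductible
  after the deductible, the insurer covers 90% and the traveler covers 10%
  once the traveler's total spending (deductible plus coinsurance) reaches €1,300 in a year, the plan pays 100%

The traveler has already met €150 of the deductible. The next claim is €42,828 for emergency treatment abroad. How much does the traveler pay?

€1,150

Remaining deductible: €250 − €150 = €100.
After the €100 deductible portion, €42,828 − €100 = €42,728 is subject to coinsurance.
Traveler's 10% share of €42,728 is €4,272.80.
That puts the traveler's cost at €100 + €4,272.80 = €4,372.80 before any cap.
That would bring total out-of-pocket to €4,522.80, past the €1,300 cap. The traveler is capped at €1,300 − €150 = €1,150 on this claim.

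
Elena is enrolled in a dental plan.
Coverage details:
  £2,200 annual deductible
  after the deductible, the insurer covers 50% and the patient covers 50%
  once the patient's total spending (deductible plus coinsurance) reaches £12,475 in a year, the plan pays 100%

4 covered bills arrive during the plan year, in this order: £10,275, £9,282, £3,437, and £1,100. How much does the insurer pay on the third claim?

£1,840.50

Bill 1, £10,275: £2,200 finishes the deductible; £8,075 goes to coinsurance; 50% of £8,075 = £4,037.50. Patient pays £6,237.50; OOP now £6,237.50. Plan pays £10,275 − £6,237.50 = £4,037.50.
Bill 2, £9,282: deductible already satisfied, so patient's share is 50% × £9,282 = £4,641. Patient pays £4,641; OOP now £10,878.50. Plan pays £9,282 − £4,641 = £4,641.
Bill 3, £3,437: deductible already satisfied, so patient's share is 50% × £3,437 = £1,718.50. OOP would hit £12,597 > £12,475, so the cap limits the patient to £12,475 − £10,878.50 = £1,596.50. Plan pays £3,437 − £1,596.50 = £1,840.50.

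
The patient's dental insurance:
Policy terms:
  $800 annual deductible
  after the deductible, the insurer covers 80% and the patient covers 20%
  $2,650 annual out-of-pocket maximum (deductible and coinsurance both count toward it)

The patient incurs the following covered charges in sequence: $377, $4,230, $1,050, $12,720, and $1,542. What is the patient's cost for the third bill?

$210

Bill 1, $377: fully absorbed by the deductible. Patient owes $377 (running OOP $377).
Bill 2, $4,230: $423 to deductible, leaving $3,807; coinsurance $3,807 × 20% = $761.40. Cost to patient: $1,184.40. OOP to date $1,561.40.
Bill 3, $1,050: deductible met; 20% of $1,050 = $210. Patient pays $210; OOP now $1,771.40.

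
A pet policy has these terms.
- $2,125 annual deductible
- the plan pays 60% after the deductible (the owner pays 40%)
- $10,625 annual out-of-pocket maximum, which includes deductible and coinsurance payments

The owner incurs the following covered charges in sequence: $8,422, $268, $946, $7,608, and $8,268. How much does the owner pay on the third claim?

$378.40

Claim 1 — $8,422: deductible takes $2,125, $6,297 remains; coinsurance $6,297 × 40% = $2,518.80. Cost to owner: $4,643.80. OOP to date $4,643.80.
Claim 2 — $268: deductible already satisfied, so owner's share is 40% × $268 = $107.20. Cost to owner: $107.20. OOP to date $4,751.
Claim 3 — $946: deductible met; 40% of $946 = $378.40. Owner pays $378.40; OOP now $5,129.40.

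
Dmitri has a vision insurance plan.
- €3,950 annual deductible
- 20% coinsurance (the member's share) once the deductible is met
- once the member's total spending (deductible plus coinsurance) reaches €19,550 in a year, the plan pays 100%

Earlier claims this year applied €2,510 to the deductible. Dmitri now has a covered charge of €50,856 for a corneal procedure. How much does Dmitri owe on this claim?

€11,323.20

€2,510 of the €3,950 deductible is already met, leaving €1,440.
That leaves €50,856 − €1,440 = €49,416 for coinsurance.
20% of €49,416 = €9,883.20 falls to the member.
That puts the member's cost at €1,440 + €9,883.20 = €11,323.20 before any cap.
Total out-of-pocket so far would be €2,510 + €11,323.20 = €13,833.20, below the €19,550 cap — no reduction.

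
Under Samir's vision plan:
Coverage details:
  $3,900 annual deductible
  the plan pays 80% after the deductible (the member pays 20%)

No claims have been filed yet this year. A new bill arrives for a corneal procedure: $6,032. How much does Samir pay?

$4,326.40

The full $3,900 deductible is still open; $3,900 of this bill applies to it.
That leaves $6,032 − $3,900 = $2,132 for coinsurance.
Coinsurance: $2,132 × 20% = $426.40.
That puts the member's cost at $3,900 + $426.40 = $4,326.40.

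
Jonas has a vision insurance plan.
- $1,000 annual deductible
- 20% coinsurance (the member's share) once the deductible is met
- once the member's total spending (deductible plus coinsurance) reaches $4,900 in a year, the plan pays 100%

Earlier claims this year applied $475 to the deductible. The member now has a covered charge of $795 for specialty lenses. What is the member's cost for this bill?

$475 of the $1,000 deductible is already met, leaving $525.
The remaining $270 (= $795 − $525) moves to coinsurance.
20% of $270 = $54 falls to the member.
That puts the member's cost at $525 + $54 = $579 before any cap.
Cumulative spending $475 + $579 = $1,054 stays under the $4,900 maximum.

$579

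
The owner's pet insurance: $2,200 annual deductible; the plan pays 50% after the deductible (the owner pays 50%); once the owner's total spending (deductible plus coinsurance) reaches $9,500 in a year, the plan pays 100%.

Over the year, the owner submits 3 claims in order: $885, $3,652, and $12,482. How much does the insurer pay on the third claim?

$6,350.50

Claim 1 ($885): entire amount goes to the deductible. Owner owes $885 (running OOP $885). Plan pays $885 − $885 = $0.
Claim 2 ($3,652): deductible takes $1,315, $2,337 remains; 50% of $2,337 = $1,168.50. Owner pays $2,483.50; OOP now $3,368.50. Plan pays $3,652 − $2,483.50 = $1,168.50.
Claim 3 ($12,482): deductible already satisfied, so owner's share is 50% × $12,482 = $6,241. OOP would hit $9,609.50 > $9,500, so the cap limits the owner to $9,500 − $3,368.50 = $6,131.50. Plan pays $12,482 − $6,131.50 = $6,350.50.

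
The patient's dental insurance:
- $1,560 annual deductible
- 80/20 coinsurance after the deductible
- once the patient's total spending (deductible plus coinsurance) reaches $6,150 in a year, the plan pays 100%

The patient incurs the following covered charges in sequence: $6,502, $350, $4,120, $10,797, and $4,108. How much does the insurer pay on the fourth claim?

$8,637.60

#1 ($6,502): deductible takes $1,560, $4,942 remains; 20% of $4,942 = $988.40. Patient pays $2,548.40; OOP now $2,548.40. Insurer: $6,502 − $2,548.40 = $3,953.60.
#2 ($350): deductible already satisfied, so patient's share is 20% × $350 = $70. Cost to patient: $70. OOP to date $2,618.40. Plan pays $350 − $70 = $280.
#3 ($4,120): 20% coinsurance on $4,120 = $824. Patient owes $824 (running OOP $3,442.40). Plan pays $4,120 − $824 = $3,296.
#4 ($10,797): deductible met; 20% of $10,797 = $2,159.40. Patient owes $2,159.40 (running OOP $5,601.80). Plan pays $10,797 − $2,159.40 = $8,637.60.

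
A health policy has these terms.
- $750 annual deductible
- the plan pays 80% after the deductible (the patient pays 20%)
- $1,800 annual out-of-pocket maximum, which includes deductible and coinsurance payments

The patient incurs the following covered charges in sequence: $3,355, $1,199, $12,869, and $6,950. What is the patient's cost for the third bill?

$289.20

Bill 1, $3,355: deductible takes $750, $2,605 remains; 20% of $2,605 = $521. Patient owes $1,271 (running OOP $1,271).
Bill 2, $1,199: deductible already satisfied, so patient's share is 20% × $1,199 = $239.80. Patient owes $239.80 (running OOP $1,510.80).
Bill 3, $12,869: deductible met; 20% of $12,869 = $2,573.80. Adding that to $1,510.80 gives $4,084.60, past the $1,800 cap; patient pays only $1,800 − $1,510.80 = $289.20.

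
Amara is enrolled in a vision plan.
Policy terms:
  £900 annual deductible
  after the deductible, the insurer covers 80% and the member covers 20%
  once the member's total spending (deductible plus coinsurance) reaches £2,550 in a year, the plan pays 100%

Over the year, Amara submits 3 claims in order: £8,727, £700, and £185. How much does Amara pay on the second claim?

Claim 1 — £8,727: £900 finishes the deductible; £7,827 goes to coinsurance; 20% of £7,827 = £1,565.40. Member pays £2,465.40; OOP now £2,465.40.
Claim 2 — £700: 20% coinsurance on £700 = £140. Adding that to £2,465.40 gives £2,605.40, past the £2,550 cap; member pays only £2,550 − £2,465.40 = £84.60.

£84.60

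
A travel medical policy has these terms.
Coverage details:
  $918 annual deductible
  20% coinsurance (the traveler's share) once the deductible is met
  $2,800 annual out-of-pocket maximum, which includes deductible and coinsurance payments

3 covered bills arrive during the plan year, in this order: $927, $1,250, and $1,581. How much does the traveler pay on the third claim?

$316.20

Bill 1, $927: $918 finishes the deductible; $9 goes to coinsurance; coinsurance $9 × 20% = $1.80. Traveler owes $919.80 (running OOP $919.80).
Bill 2, $1,250: 20% coinsurance on $1,250 = $250. Cost to traveler: $250. OOP to date $1,169.80.
Bill 3, $1,581: deductible met; 20% of $1,581 = $316.20. Cost to traveler: $316.20. OOP to date $1,486.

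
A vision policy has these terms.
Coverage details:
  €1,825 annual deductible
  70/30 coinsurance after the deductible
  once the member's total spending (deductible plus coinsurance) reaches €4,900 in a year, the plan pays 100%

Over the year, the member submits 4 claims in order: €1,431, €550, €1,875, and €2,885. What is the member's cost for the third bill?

Claim 1 (€1,431): entire amount goes to the deductible. Cost to member: €1,431. OOP to date €1,431.
Claim 2 (€550): €394 to deductible, leaving €156; coinsurance €156 × 30% = €46.80. Member pays €440.80; OOP now €1,871.80.
Claim 3 (€1,875): 30% coinsurance on €1,875 = €562.50. Member owes €562.50 (running OOP €2,434.30).

€562.50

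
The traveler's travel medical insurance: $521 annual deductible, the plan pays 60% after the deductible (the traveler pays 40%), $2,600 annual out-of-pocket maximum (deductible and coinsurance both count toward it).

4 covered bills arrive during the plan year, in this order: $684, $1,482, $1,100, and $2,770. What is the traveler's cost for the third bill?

Claim 1 — $684: $521 finishes the deductible; $163 goes to coinsurance; traveler's 40% is $65.20. Traveler owes $586.20 (running OOP $586.20).
Claim 2 — $1,482: deductible met; 40% of $1,482 = $592.80. Cost to traveler: $592.80. OOP to date $1,179.
Claim 3 — $1,100: 40% coinsurance on $1,100 = $440. Cost to traveler: $440. OOP to date $1,619.

$440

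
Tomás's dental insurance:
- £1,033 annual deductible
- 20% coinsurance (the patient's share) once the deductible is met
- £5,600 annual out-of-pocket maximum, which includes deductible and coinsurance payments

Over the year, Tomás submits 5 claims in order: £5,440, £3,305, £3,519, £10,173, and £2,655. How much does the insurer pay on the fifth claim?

£2,368.80

Bill 1, £5,440: deductible takes £1,033, £4,407 remains; coinsurance £4,407 × 20% = £881.40. Cost to patient: £1,914.40. OOP to date £1,914.40. Insurer: £5,440 − £1,914.40 = £3,525.60.
Bill 2, £3,305: 20% coinsurance on £3,305 = £661. Cost to patient: £661. OOP to date £2,575.40. Plan pays £3,305 − £661 = £2,644.
Bill 3, £3,519: 20% coinsurance on £3,519 = £703.80. Cost to patient: £703.80. OOP to date £3,279.20. Insurer: £3,519 − £703.80 = £2,815.20.
Bill 4, £10,173: deductible already satisfied, so patient's share is 20% × £10,173 = £2,034.60. Cost to patient: £2,034.60. OOP to date £5,313.80. Plan pays £10,173 − £2,034.60 = £8,138.40.
Bill 5, £2,655: 20% coinsurance on £2,655 = £531. OOP would hit £5,844.80 > £5,600, so the cap limits the patient to £5,600 − £5,313.80 = £286.20. Plan pays £2,655 − £286.20 = £2,368.80.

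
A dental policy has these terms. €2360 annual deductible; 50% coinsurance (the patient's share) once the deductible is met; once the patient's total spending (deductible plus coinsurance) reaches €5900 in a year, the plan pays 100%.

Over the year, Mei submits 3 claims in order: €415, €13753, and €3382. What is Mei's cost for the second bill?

€5485

Claim 1 — €415: entire amount goes to the deductible. Patient pays €415; OOP now €415.
Claim 2 — €13753: €1945 to deductible, leaving €11808; patient's 50% is €5904. Together that's €1945 + €5904 = €7849. Adding that to €415 gives €8264, past the €5900 cap; patient pays only €5900 − €415 = €5485.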